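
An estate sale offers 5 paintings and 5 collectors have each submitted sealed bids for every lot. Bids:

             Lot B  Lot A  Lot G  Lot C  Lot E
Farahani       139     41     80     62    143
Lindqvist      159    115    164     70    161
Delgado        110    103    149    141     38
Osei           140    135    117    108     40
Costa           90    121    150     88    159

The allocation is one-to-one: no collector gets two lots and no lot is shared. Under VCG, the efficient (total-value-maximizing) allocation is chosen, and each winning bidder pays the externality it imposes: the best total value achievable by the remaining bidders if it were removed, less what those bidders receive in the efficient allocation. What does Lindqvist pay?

Efficient allocation: Farahani→Lot B ($139), Lindqvist→Lot G ($164), Delgado→Lot C ($141), Osei→Lot A ($135), Costa→Lot E ($159); total welfare W = $738.
Lindqvist receives Lot G at value $164, so the others get W − 164 = $574.
Without Lindqvist: best allocation of the remaining 4 bidders over all 5 lots is Farahani→Lot B ($139), Delgado→Lot G ($149), Osei→Lot A ($135), Costa→Lot E ($159), total $582.
VCG payment = (others' best without Lindqvist) − (others' welfare with Lindqvist) = 582 − 574 = $8.

Lindqvist pays $8.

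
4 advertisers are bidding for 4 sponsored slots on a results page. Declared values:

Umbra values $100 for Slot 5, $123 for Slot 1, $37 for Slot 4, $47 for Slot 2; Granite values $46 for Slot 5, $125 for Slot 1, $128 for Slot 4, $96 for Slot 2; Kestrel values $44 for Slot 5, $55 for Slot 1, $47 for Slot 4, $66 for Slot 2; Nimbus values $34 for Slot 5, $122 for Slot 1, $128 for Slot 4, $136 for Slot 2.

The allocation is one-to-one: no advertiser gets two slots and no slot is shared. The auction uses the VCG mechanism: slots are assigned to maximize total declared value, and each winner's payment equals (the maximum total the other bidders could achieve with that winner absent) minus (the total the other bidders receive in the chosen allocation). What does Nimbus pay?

Nimbus pays $22.

Efficient allocation: Umbra→Slot 1 ($123), Granite→Slot 4 ($128), Kestrel→Slot 5 ($44), Nimbus→Slot 2 ($136); total welfare W = $431.
Nimbus receives Slot 2 at value $136, so the others get W − 136 = $295.
Without Nimbus: best allocation of the remaining 3 bidders over all 4 slots is Umbra→Slot 1 ($123), Granite→Slot 4 ($128), Kestrel→Slot 2 ($66), total $317.
VCG payment = (others' best without Nimbus) − (others' welfare with Nimbus) = 317 − 295 = $22.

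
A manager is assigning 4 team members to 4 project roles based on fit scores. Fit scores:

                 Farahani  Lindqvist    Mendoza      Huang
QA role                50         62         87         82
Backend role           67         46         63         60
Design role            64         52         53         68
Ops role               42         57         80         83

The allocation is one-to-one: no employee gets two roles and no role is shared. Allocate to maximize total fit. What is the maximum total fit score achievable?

Treat this as an assignment problem: match each employee to one role.
Optimal: Farahani→Backend role (67 pts), Lindqvist→Design role (52 pts), Mendoza→QA role (87 pts), Huang→Ops role (83 pts) — total 67+52+87+83 = 289 pts.
Column-greedy (each role in turn goes to its best remaining employee) gives 279 pts, worse by 10.

Maximum total: 289 pts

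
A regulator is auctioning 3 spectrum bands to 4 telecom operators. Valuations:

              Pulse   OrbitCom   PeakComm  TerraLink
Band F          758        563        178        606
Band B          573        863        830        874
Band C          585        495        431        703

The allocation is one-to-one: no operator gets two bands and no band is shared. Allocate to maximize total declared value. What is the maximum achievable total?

Maximum total: $2324M

Treat this as an assignment problem: match each operator to one band.
Optimal: Pulse→Band F ($758M), OrbitCom→Band B ($863M), TerraLink→Band C ($703M) — total 758+863+703 = $2324M.
Max-entry greedy (repeatedly take the single best remaining cell) gives $2127M, worse by 197.
Checked against all permutations: $2324M is optimal.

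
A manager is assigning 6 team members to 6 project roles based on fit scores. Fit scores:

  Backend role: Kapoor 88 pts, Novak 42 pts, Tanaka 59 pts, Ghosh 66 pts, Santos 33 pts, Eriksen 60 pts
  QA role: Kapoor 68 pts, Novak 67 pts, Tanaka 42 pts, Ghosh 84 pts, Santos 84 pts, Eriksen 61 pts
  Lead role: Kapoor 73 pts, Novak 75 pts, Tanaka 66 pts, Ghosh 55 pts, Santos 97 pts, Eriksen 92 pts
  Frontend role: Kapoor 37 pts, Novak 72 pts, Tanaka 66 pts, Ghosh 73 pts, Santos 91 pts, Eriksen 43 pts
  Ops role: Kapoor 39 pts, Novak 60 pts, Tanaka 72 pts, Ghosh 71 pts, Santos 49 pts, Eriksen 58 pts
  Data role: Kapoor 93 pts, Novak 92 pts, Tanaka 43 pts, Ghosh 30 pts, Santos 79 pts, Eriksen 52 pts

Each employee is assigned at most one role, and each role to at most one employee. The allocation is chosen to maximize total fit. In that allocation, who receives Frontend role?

This is the linear assignment problem.
Optimal: Kapoor→Backend role (88 pts), Novak→Data role (92 pts), Tanaka→Ops role (72 pts), Ghosh→QA role (84 pts), Santos→Frontend role (91 pts), Eriksen→Lead role (92 pts) — total 88+92+72+84+91+92 = 519 pts.
Max-entry greedy (repeatedly take the single best remaining cell) gives 478 pts, worse by 41.
Checked against all permutations: 519 pts is optimal.
Santos's own top role is Lead role (97 pts), but forcing Santos→Lead role and reassigning the rest optimally gives only 485 pts — worse by 34.

Santos receives Frontend role.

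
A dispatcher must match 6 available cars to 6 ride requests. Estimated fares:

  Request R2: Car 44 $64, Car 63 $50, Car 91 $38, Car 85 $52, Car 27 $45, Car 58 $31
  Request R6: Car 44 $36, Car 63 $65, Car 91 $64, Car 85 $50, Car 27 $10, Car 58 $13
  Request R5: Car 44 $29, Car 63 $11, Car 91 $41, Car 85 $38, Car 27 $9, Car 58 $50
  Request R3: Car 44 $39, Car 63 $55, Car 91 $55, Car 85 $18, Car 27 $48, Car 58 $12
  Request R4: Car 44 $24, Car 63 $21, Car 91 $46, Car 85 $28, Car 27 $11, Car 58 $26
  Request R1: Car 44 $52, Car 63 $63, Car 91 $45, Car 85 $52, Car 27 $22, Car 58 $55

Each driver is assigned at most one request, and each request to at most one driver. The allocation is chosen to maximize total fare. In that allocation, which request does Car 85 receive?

Optimal: Car 44→Request R2 ($64), Car 63→Request R6 ($65), Car 91→Request R4 ($46), Car 85→Request R1 ($52), Car 27→Request R3 ($48), Car 58→Request R5 ($50) — total 64+65+46+52+48+50 = $325.
Max-entry greedy (repeatedly take the single best remaining cell) gives $288, worse by 37.
Checked against all permutations: $325 is optimal.
Car 85's own top request is Request R2 ($52), but forcing Car 85→Request R2 and reassigning the rest optimally gives only $313 — worse by 12.

Car 85 receives Request R1.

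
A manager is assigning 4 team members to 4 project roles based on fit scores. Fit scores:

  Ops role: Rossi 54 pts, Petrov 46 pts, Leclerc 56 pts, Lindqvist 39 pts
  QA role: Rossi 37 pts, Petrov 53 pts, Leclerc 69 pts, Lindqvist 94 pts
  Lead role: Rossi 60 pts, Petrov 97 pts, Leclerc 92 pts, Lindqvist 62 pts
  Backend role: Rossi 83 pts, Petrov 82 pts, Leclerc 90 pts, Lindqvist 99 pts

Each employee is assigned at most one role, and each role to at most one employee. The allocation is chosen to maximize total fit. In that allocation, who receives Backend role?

Optimal: Rossi→Ops role (54 pts), Petrov→Lead role (97 pts), Leclerc→Backend role (90 pts), Lindqvist→QA role (94 pts) — total 54+97+90+94 = 335 pts.
Row-greedy (each employee in turn takes its best remaining role) gives 288 pts, worse by 47.
Checked against all permutations: 335 pts is optimal.
Leclerc's own top role is Lead role (92 pts), but forcing Leclerc→Lead role and reassigning the rest optimally gives only 322 pts — worse by 13.

Leclerc receives Backend role.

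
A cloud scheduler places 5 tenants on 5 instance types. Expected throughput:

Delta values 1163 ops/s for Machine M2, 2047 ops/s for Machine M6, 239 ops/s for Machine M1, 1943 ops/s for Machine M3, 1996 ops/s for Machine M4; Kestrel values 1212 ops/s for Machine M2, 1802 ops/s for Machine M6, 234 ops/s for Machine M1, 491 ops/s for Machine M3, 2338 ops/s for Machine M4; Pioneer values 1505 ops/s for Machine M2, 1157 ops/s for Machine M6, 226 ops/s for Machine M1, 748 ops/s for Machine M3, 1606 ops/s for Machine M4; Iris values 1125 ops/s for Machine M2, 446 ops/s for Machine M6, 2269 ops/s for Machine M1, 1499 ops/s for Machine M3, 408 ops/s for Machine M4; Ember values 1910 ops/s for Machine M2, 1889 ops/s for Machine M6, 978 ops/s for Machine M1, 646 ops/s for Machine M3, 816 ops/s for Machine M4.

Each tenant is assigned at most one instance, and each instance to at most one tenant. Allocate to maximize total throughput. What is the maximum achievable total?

Maximum total: 9944 ops/s

This is the linear assignment problem.
Optimal: Delta→Machine M3 (1943 ops/s), Kestrel→Machine M4 (2338 ops/s), Pioneer→Machine M2 (1505 ops/s), Iris→Machine M1 (2269 ops/s), Ember→Machine M6 (1889 ops/s) — total 1943+2338+1505+2269+1889 = 9944 ops/s.
Max-entry greedy (repeatedly take the single best remaining cell) gives 9312 ops/s, worse by 632.
Next-best assignment: Delta→Machine M3, Kestrel→Machine M4, Pioneer→Machine M6, Iris→Machine M1, Ember→Machine M2 = 9617 ops/s.
Swapping Ember↔Kestrel (Ember→Machine M4 816 ops/s, Kestrel→Machine M6 1802 ops/s) loses 1609.
No other one-to-one assignment exceeds 9944 ops/s.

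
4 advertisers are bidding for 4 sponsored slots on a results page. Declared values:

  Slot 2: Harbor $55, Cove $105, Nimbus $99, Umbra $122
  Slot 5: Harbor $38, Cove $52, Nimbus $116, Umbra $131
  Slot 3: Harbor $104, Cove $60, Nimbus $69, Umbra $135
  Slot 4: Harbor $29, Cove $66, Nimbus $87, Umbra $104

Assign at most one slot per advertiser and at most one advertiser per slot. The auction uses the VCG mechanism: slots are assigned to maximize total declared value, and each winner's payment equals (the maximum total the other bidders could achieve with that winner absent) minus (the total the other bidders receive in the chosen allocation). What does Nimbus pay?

Efficient allocation: Harbor→Slot 3 ($104), Cove→Slot 2 ($105), Nimbus→Slot 5 ($116), Umbra→Slot 4 ($104); total welfare W = $429.
Nimbus receives Slot 5 at value $116, so the others get W − 116 = $313.
Without Nimbus: best allocation of the remaining 3 bidders over all 4 slots is Harbor→Slot 3 ($104), Cove→Slot 2 ($105), Umbra→Slot 5 ($131), total $340.
VCG payment = (others' best without Nimbus) − (others' welfare with Nimbus) = 340 − 313 = $27.

Nimbus pays $27.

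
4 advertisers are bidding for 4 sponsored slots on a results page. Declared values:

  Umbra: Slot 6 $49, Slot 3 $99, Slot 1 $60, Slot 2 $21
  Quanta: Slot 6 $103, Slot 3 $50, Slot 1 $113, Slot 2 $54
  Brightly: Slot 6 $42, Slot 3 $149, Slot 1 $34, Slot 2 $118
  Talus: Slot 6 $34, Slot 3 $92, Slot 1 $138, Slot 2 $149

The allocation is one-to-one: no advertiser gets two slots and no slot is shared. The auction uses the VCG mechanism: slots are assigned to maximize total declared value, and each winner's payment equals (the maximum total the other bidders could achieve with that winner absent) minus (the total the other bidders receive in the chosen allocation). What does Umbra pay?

Efficient allocation: Umbra→Slot 1 ($60), Quanta→Slot 6 ($103), Brightly→Slot 3 ($149), Talus→Slot 2 ($149); total welfare W = $461.
Umbra receives Slot 1 at value $60, so the others get W − 60 = $401.
Without Umbra: best allocation of the remaining 3 bidders over all 4 slots is Quanta→Slot 1 ($113), Brightly→Slot 3 ($149), Talus→Slot 2 ($149), total $411.
VCG payment = (others' best without Umbra) − (others' welfare with Umbra) = 411 − 401 = $10.

Umbra pays $10.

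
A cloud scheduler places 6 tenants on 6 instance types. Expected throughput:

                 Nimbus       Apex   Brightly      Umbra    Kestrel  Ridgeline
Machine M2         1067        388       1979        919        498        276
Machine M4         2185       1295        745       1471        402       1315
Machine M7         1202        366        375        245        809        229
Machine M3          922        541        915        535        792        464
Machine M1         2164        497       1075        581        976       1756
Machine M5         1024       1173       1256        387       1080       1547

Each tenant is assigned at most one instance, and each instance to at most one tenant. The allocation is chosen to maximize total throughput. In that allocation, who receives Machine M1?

Optimal: Nimbus→Machine M1 (2164 ops/s), Apex→Machine M3 (541 ops/s), Brightly→Machine M2 (1979 ops/s), Umbra→Machine M4 (1471 ops/s), Kestrel→Machine M7 (809 ops/s), Ridgeline→Machine M5 (1547 ops/s) — total 2164+541+1979+1471+809+1547 = 8511 ops/s.
Row-greedy (each tenant in turn takes its best remaining instance) gives 7191 ops/s, worse by 1320.
Nimbus's own top instance is Machine M4 (2185 ops/s), but forcing Nimbus→Machine M4 and reassigning the rest optimally gives only 8437 ops/s — worse by 74.

Nimbus receives Machine M1.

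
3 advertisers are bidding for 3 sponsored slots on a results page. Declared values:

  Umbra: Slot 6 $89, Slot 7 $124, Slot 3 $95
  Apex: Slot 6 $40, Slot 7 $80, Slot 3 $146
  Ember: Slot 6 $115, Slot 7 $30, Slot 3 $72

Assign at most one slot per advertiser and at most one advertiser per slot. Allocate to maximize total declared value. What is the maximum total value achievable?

Optimal: Umbra→Slot 7 ($124), Apex→Slot 3 ($146), Ember→Slot 6 ($115) — total 124+146+115 = $385.
Next-best assignment: Umbra→Slot 3, Apex→Slot 7, Ember→Slot 6 = $290.

Maximum total: $385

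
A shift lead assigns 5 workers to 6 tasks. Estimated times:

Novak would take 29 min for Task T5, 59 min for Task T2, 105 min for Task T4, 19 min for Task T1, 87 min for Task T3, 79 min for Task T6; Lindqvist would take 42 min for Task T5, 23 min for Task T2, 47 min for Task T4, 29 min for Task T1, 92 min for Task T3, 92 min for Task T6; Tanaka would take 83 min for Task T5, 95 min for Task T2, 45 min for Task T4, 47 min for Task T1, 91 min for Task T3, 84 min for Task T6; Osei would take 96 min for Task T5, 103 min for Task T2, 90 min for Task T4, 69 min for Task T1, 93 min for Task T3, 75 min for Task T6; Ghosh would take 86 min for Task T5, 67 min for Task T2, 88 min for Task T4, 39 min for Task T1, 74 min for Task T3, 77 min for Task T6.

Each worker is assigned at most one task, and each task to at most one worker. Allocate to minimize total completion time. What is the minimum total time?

Optimal: Novak→Task T5 (29 min), Lindqvist→Task T2 (23 min), Tanaka→Task T4 (45 min), Osei→Task T6 (75 min), Ghosh→Task T1 (39 min) — total 29+23+45+75+39 = 211 min.
Column-greedy (each task in turn goes to its cheapest remaining worker) gives 229 min, worse by 18.
Next-best assignment: Novak→Task T5, Lindqvist→Task T2, Tanaka→Task T4, Osei→Task T3, Ghosh→Task T1 = 229 min.

Min total: 211 min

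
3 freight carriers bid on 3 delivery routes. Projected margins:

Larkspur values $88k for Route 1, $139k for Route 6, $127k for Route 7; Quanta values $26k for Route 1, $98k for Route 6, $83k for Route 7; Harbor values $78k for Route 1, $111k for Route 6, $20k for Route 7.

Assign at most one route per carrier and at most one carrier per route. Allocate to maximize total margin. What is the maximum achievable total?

Optimal: Larkspur→Route 7 ($127k), Quanta→Route 6 ($98k), Harbor→Route 1 ($78k) — total 127+98+78 = $303k.
Column-greedy (each route in turn goes to its best remaining carrier) gives $282k, worse by 21.
Next-best assignment: Larkspur→Route 6, Quanta→Route 7, Harbor→Route 1 = $300k.
Checked against all permutations: $303k is optimal.

Max total: $303k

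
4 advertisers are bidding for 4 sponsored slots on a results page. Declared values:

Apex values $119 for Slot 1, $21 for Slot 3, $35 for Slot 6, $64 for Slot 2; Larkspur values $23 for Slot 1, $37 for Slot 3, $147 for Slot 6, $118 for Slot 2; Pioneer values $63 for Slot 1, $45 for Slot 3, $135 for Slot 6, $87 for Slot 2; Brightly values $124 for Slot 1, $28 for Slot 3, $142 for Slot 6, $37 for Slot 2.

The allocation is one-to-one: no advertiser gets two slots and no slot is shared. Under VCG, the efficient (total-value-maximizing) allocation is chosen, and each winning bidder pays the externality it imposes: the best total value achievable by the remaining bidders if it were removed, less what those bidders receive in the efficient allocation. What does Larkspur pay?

Larkspur pays $42.

Efficient allocation: Apex→Slot 1 ($119), Larkspur→Slot 2 ($118), Pioneer→Slot 3 ($45), Brightly→Slot 6 ($142); total welfare W = $424.
Larkspur receives Slot 2 at value $118, so the others get W − 118 = $306.
Without Larkspur: best allocation of the remaining 3 bidders over all 4 slots is Apex→Slot 1 ($119), Pioneer→Slot 2 ($87), Brightly→Slot 6 ($142), total $348.
VCG payment = (others' best without Larkspur) − (others' welfare with Larkspur) = 348 − 306 = $42.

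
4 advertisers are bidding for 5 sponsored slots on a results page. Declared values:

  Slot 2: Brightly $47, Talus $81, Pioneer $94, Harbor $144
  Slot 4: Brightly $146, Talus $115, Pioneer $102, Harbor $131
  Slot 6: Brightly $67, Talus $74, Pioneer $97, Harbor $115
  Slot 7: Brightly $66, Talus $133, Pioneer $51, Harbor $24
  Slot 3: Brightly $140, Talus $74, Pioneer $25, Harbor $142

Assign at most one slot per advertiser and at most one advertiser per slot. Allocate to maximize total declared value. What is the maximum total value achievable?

Maximum total: $520

This is a one-to-one assignment (maximum-weight bipartite matching).
Optimal: Brightly→Slot 4 ($146), Talus→Slot 7 ($133), Pioneer→Slot 6 ($97), Harbor→Slot 2 ($144) — total 146+133+97+144 = $520.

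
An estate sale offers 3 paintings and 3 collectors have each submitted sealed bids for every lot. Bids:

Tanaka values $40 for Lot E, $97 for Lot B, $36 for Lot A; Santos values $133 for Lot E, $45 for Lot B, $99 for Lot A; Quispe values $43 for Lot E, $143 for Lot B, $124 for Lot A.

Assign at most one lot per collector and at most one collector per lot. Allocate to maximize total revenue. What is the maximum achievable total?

Treat this as an assignment problem: match each collector to one lot.
Optimal: Tanaka→Lot B ($97), Santos→Lot E ($133), Quispe→Lot A ($124) — total 97+133+124 = $354.
Max-entry greedy (repeatedly take the single best remaining cell) gives $312, worse by 42.
Swapping Quispe↔Santos (Quispe→Lot E $43, Santos→Lot A $99) loses 115.
Every other assignment is strictly worse.

Maximum total: $354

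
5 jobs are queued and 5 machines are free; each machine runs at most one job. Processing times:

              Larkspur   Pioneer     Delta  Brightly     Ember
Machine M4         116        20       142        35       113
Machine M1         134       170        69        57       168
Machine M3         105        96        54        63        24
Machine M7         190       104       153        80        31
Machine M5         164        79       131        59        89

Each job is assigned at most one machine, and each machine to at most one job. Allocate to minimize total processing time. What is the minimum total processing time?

This is a one-to-one assignment (minimum-cost bipartite matching).
Optimal: Larkspur→Machine M3 (105 min), Pioneer→Machine M4 (20 min), Delta→Machine M1 (69 min), Brightly→Machine M5 (59 min), Ember→Machine M7 (31 min) — total 105+20+69+59+31 = 284 min.
Column-greedy (each machine in turn goes to its cheapest remaining job) gives 418 min, worse by 134.
Swapping Larkspur↔Delta (Larkspur→Machine M1 134 min, Delta→Machine M3 54 min) adds 14.

Min total: 284 min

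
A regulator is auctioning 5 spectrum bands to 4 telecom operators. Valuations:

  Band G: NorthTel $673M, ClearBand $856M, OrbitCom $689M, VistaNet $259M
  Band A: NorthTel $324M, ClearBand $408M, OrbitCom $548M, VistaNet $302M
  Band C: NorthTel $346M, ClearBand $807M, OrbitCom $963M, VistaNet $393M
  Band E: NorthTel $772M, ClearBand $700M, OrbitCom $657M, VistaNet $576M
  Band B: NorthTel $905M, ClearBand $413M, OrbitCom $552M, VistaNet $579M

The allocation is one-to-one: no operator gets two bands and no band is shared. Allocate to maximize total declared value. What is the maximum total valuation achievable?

Optimal: NorthTel→Band B ($905M), ClearBand→Band G ($856M), OrbitCom→Band C ($963M), VistaNet→Band E ($576M) — total 905+856+963+576 = $3300M.
Column-greedy (each band in turn goes to its best remaining operator) gives $2569M, worse by 731.
Next-best assignment: NorthTel→Band E, ClearBand→Band G, OrbitCom→Band C, VistaNet→Band B = $3170M.
Every other assignment is strictly worse.

Max total: $3300M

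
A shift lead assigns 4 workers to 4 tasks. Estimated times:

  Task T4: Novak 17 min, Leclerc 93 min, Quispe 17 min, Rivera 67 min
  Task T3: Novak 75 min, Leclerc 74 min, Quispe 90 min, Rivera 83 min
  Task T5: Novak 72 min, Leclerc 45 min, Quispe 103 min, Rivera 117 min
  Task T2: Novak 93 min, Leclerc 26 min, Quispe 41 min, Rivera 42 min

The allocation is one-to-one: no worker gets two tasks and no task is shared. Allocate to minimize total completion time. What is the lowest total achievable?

Minimum total: 179 min

Optimal: Novak→Task T3 (75 min), Leclerc→Task T5 (45 min), Quispe→Task T4 (17 min), Rivera→Task T2 (42 min) — total 75+45+17+42 = 179 min.
Column-greedy (each task in turn goes to its cheapest remaining worker) gives 236 min, worse by 57.
Swapping Leclerc↔Quispe (Leclerc→Task T4 93 min, Quispe→Task T5 103 min) adds 134.
Checked against all permutations: 179 min is optimal.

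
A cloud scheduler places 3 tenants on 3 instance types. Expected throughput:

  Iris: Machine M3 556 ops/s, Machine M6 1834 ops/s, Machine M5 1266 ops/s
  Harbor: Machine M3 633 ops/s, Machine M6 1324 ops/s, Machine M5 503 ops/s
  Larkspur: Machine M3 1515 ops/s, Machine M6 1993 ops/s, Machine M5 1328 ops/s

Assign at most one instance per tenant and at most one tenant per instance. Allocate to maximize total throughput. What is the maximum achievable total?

Max total: 4105 ops/s

Treat this as an assignment problem: match each tenant to one instance.
Optimal: Iris→Machine M5 (1266 ops/s), Harbor→Machine M6 (1324 ops/s), Larkspur→Machine M3 (1515 ops/s) — total 1266+1324+1515 = 4105 ops/s.
Row-greedy (each tenant in turn takes its best remaining instance) gives 3795 ops/s, worse by 310.
Next-best assignment: Iris→Machine M5, Harbor→Machine M3, Larkspur→Machine M6 = 3892 ops/s.
Checked against all permutations: 4105 ops/s is optimal.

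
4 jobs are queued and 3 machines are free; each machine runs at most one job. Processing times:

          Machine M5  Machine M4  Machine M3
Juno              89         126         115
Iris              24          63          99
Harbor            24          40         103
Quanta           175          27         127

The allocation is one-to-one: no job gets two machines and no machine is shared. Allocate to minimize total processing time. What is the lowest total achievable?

Minimum total: 150 min

Optimal: Harbor→Machine M5 (24 min), Quanta→Machine M4 (27 min), Iris→Machine M3 (99 min) — total 24+27+99 = 150 min.
Row-greedy (each job in turn takes its cheapest remaining machine) gives 255 min, worse by 105.
Next-best assignment: Iris→Machine M5, Quanta→Machine M4, Harbor→Machine M3 = 154 min.
Swapping Harbor↔Quanta (Harbor→Machine M4 40 min, Quanta→Machine M5 175 min) adds 164.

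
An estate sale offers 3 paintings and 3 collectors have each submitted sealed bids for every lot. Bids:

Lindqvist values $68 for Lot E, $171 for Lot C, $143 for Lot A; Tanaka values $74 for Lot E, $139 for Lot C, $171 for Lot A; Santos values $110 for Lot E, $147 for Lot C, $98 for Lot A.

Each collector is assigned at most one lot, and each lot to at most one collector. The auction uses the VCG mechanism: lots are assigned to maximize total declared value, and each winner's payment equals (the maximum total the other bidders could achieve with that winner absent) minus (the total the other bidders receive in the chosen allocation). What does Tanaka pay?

Efficient allocation: Lindqvist→Lot C ($171), Tanaka→Lot A ($171), Santos→Lot E ($110); total welfare W = $452.
Tanaka receives Lot A at value $171, so the others get W − 171 = $281.
Without Tanaka: best allocation of the remaining 2 bidders over all 3 lots is Lindqvist→Lot A ($143), Santos→Lot C ($147), total $290.
VCG payment = (others' best without Tanaka) − (others' welfare with Tanaka) = 290 − 281 = $9.

Tanaka pays $9.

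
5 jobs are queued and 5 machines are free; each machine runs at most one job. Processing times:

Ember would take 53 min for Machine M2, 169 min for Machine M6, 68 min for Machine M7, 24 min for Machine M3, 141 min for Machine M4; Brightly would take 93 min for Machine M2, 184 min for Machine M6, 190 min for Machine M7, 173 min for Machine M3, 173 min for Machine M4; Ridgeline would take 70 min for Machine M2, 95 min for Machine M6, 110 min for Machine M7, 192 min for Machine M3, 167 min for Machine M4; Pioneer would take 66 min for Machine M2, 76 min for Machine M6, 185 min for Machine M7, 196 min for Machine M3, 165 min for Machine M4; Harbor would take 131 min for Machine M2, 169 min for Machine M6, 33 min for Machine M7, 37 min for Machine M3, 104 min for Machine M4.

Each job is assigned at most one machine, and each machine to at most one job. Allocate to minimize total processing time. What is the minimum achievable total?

Minimum total: 376 min

This is the linear assignment problem.
Optimal: Ember→Machine M3 (24 min), Brightly→Machine M4 (173 min), Ridgeline→Machine M2 (70 min), Pioneer→Machine M6 (76 min), Harbor→Machine M7 (33 min) — total 24+173+70+76+33 = 376 min.
Column-greedy (each machine in turn goes to its cheapest remaining job) gives 502 min, worse by 126.
No other one-to-one assignment undercuts 376 min.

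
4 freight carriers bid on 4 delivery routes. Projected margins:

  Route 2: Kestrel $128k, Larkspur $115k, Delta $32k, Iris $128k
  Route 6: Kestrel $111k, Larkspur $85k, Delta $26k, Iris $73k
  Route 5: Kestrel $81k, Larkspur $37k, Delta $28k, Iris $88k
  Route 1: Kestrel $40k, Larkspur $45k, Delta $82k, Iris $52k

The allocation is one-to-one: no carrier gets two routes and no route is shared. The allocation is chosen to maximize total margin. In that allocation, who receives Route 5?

Iris receives Route 5.

Optimal: Kestrel→Route 6 ($111k), Larkspur→Route 2 ($115k), Delta→Route 1 ($82k), Iris→Route 5 ($88k) — total 111+115+82+88 = $396k.
Max-entry greedy (repeatedly take the single best remaining cell) gives $383k, worse by 13.
Next-best assignment: Kestrel→Route 2, Larkspur→Route 6, Delta→Route 1, Iris→Route 5 = $383k.
Iris's own top route is Route 2 ($128k), but forcing Iris→Route 2 and reassigning the rest optimally gives only $376k — worse by 20.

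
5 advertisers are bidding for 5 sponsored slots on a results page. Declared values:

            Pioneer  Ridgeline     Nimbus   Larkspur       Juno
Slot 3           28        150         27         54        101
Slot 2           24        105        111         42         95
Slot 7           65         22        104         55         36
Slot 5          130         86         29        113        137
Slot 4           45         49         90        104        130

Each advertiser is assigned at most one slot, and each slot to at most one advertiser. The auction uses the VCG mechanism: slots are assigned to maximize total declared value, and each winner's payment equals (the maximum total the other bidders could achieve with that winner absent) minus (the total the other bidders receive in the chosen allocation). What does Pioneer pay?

Pioneer pays $51.

Efficient allocation: Pioneer→Slot 5 ($130), Ridgeline→Slot 3 ($150), Nimbus→Slot 7 ($104), Larkspur→Slot 4 ($104), Juno→Slot 2 ($95); total welfare W = $583.
Pioneer receives Slot 5 at value $130, so the others get W − 130 = $453.
Without Pioneer: best allocation of the remaining 4 bidders over all 5 slots is Ridgeline→Slot 3 ($150), Nimbus→Slot 2 ($111), Larkspur→Slot 5 ($113), Juno→Slot 4 ($130), total $504.
VCG payment = (others' best without Pioneer) − (others' welfare with Pioneer) = 504 − 453 = $51.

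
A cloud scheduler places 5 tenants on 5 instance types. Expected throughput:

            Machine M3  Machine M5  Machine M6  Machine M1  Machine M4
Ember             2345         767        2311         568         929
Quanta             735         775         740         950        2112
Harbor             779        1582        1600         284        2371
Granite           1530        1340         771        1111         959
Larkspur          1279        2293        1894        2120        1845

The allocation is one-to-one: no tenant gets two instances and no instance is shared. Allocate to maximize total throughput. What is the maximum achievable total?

Maximum total: 9655 ops/s

Optimal: Ember→Machine M6 (2311 ops/s), Quanta→Machine M4 (2112 ops/s), Harbor→Machine M5 (1582 ops/s), Granite→Machine M3 (1530 ops/s), Larkspur→Machine M1 (2120 ops/s) — total 2311+2112+1582+1530+2120 = 9655 ops/s.
Max-entry greedy (repeatedly take the single best remaining cell) gives 8860 ops/s, worse by 795.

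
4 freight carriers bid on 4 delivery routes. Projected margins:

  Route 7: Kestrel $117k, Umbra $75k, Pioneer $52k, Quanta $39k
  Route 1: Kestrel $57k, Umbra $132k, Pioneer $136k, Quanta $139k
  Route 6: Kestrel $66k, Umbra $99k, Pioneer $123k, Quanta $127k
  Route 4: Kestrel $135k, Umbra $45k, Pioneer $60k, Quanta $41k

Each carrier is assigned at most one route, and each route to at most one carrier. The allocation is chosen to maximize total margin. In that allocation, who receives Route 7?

Umbra receives Route 7.

Optimal: Kestrel→Route 4 ($135k), Umbra→Route 7 ($75k), Pioneer→Route 1 ($136k), Quanta→Route 6 ($127k) — total 135+75+136+127 = $473k.
Max-entry greedy (repeatedly take the single best remaining cell) gives $472k, worse by 1.
Umbra's own top route is Route 1 ($132k), but forcing Umbra→Route 1 and reassigning the rest optimally gives only $446k — worse by 27.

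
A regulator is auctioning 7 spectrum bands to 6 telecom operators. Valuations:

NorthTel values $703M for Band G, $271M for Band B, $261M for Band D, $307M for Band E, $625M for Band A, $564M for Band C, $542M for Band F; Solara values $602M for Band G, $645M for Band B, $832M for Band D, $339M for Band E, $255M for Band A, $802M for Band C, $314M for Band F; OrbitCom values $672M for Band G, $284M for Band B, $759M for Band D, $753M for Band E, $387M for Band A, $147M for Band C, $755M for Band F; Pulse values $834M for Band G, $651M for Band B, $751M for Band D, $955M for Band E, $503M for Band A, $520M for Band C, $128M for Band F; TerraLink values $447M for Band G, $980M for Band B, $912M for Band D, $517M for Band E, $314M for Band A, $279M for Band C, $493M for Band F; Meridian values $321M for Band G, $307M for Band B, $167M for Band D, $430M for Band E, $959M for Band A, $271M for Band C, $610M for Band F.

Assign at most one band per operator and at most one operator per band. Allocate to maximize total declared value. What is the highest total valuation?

Maximum total: $5184M

Treat this as an assignment problem: match each operator to one band.
Optimal: NorthTel→Band G ($703M), Solara→Band D ($832M), OrbitCom→Band F ($755M), Pulse→Band E ($955M), TerraLink→Band B ($980M), Meridian→Band A ($959M) — total 703+832+755+955+980+959 = $5184M.
Column-greedy (each band in turn goes to its best remaining operator) gives $4922M, worse by 262.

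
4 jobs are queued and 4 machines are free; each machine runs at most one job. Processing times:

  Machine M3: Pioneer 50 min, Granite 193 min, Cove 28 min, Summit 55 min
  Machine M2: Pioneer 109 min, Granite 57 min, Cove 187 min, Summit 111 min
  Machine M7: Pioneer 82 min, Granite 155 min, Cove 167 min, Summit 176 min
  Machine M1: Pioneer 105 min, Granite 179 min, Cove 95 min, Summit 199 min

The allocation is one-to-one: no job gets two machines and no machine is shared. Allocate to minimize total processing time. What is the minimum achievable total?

Optimal: Pioneer→Machine M7 (82 min), Granite→Machine M2 (57 min), Cove→Machine M1 (95 min), Summit→Machine M3 (55 min) — total 82+57+95+55 = 289 min.
Row-greedy (each job in turn takes its cheapest remaining machine) gives 378 min, worse by 89.
Checked against all permutations: 289 min is optimal.

Minimum total: 289 min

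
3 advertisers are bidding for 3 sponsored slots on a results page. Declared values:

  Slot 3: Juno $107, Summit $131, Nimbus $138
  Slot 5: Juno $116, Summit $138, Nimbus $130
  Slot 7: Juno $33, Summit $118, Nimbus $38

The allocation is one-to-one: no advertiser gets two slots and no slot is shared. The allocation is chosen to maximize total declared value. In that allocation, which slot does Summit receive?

Summit receives Slot 7.

Optimal: Juno→Slot 5 ($116), Summit→Slot 7 ($118), Nimbus→Slot 3 ($138) — total 116+118+138 = $372.
Row-greedy (each advertiser in turn takes its best remaining slot) gives $285, worse by 87.
Next-best assignment: Juno→Slot 3, Summit→Slot 7, Nimbus→Slot 5 = $355.
Swapping Summit↔Juno (Summit→Slot 5 $138, Juno→Slot 7 $33) loses 63.
Every other assignment is strictly worse.
Summit's own top slot is Slot 5 ($138), but forcing Summit→Slot 5 and reassigning the rest optimally gives only $309 — worse by 63.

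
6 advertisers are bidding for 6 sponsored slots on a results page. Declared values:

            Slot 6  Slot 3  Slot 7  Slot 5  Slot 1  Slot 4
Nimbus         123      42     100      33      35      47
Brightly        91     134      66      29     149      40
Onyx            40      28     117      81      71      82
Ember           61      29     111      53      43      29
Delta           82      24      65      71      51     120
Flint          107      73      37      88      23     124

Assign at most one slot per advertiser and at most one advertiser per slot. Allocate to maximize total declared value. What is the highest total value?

Max total: $657

Optimal: Nimbus→Slot 6 ($123), Brightly→Slot 1 ($149), Onyx→Slot 5 ($81), Ember→Slot 7 ($111), Delta→Slot 4 ($120), Flint→Slot 3 ($73) — total 123+149+81+111+120+73 = $657.
Max-entry greedy (repeatedly take the single best remaining cell) gives $613, worse by 44.
Swapping Ember↔Flint (Ember→Slot 3 $29, Flint→Slot 7 $37) loses 118.
Checked against all permutations: $657 is optimal.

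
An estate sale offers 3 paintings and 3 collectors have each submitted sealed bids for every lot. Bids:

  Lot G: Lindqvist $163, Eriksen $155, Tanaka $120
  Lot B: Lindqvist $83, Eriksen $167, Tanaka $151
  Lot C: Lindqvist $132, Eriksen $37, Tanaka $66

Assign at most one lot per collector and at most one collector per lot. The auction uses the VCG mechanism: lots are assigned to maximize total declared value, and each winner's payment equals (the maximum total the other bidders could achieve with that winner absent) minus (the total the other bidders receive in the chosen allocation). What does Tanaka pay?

Efficient allocation: Lindqvist→Lot C ($132), Eriksen→Lot G ($155), Tanaka→Lot B ($151); total welfare W = $438.
Tanaka receives Lot B at value $151, so the others get W − 151 = $287.
Without Tanaka: best allocation of the remaining 2 bidders over all 3 lots is Lindqvist→Lot G ($163), Eriksen→Lot B ($167), total $330.
VCG payment = (others' best without Tanaka) − (others' welfare with Tanaka) = 330 − 287 = $43.

Tanaka pays $43.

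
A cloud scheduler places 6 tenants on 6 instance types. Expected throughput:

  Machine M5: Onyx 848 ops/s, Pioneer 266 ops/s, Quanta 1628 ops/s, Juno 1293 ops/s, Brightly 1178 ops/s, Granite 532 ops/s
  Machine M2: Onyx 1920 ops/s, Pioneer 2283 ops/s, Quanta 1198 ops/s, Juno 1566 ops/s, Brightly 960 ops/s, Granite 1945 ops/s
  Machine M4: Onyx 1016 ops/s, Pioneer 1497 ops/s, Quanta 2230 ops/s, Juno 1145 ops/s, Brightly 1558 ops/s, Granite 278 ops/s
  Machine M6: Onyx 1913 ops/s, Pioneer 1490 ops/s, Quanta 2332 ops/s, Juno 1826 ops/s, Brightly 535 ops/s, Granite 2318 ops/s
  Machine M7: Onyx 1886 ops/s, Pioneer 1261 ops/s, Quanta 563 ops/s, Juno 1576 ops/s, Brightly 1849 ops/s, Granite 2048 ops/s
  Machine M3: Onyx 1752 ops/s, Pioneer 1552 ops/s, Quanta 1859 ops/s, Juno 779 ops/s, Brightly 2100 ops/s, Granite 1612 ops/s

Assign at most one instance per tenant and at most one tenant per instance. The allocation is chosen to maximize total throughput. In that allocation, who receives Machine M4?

This is a one-to-one assignment (maximum-weight bipartite matching).
Optimal: Onyx→Machine M7 (1886 ops/s), Pioneer→Machine M2 (2283 ops/s), Quanta→Machine M4 (2230 ops/s), Juno→Machine M5 (1293 ops/s), Brightly→Machine M3 (2100 ops/s), Granite→Machine M6 (2318 ops/s) — total 1886+2283+2230+1293+2100+2318 = 12110 ops/s.
Column-greedy (each instance in turn goes to its best remaining tenant) gives 10452 ops/s, worse by 1658.
Next-best assignment: Onyx→Machine M6, Pioneer→Machine M2, Quanta→Machine M4, Juno→Machine M5, Brightly→Machine M3, Granite→Machine M7 = 11867 ops/s.
Quanta's own top instance is Machine M6 (2332 ops/s), but forcing Quanta→Machine M6 and reassigning the rest optimally gives only 11266 ops/s — worse by 844.

Quanta receives Machine M4.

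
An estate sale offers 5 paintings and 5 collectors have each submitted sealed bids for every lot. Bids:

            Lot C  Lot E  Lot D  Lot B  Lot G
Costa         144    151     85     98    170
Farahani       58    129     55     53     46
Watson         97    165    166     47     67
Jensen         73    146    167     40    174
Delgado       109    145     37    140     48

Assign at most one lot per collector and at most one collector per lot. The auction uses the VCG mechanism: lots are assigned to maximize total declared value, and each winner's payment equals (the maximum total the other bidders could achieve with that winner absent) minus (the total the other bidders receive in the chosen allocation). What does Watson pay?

Watson pays $19.

Efficient allocation: Costa→Lot C ($144), Farahani→Lot E ($129), Watson→Lot D ($166), Jensen→Lot G ($174), Delgado→Lot B ($140); total welfare W = $753.
Watson receives Lot D at value $166, so the others get W − 166 = $587.
Without Watson: best allocation of the remaining 4 bidders over all 5 lots is Costa→Lot G ($170), Farahani→Lot E ($129), Jensen→Lot D ($167), Delgado→Lot B ($140), total $606.
VCG payment = (others' best without Watson) − (others' welfare with Watson) = 606 − 587 = $19.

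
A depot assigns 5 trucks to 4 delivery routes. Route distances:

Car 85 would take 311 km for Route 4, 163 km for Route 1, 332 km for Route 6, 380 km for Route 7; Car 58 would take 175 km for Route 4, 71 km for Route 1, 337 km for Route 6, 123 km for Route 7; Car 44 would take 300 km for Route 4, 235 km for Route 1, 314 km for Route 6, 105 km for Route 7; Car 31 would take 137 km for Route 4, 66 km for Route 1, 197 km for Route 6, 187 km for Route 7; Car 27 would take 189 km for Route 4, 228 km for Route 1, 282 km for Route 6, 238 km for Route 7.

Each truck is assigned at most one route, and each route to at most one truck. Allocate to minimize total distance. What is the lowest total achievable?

Min total: 562 km

This is a one-to-one assignment (minimum-cost bipartite matching).
Optimal: Car 27→Route 4 (189 km), Car 58→Route 1 (71 km), Car 31→Route 6 (197 km), Car 44→Route 7 (105 km) — total 189+71+197+105 = 562 km.
Min-entry greedy (repeatedly take the single cheapest remaining cell) gives 628 km, worse by 66.
Next-best assignment: Car 31→Route 4, Car 58→Route 1, Car 27→Route 6, Car 44→Route 7 = 595 km.
Every other assignment is strictly worse.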